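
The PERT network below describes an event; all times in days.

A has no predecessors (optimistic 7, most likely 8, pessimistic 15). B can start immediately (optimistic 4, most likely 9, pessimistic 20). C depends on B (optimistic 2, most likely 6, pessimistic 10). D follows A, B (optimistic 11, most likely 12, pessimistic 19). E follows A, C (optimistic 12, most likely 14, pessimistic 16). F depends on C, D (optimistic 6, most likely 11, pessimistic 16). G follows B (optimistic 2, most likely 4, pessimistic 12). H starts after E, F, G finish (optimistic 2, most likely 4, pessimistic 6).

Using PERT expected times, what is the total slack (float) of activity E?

te_A = (7 + 4·8 + 15)/6 = 54/6 = 9
te_B = (4 + 4·9 + 20)/6 = 60/6 = 10
te_C = (2 + 4·6 + 10)/6 = 36/6 = 6
te_D = (11 + 4·12 + 19)/6 = 78/6 = 13
te_E = (12 + 4·14 + 16)/6 = 84/6 = 14
te_F = (6 + 4·11 + 16)/6 = 66/6 = 11
te_G = (2 + 4·4 + 12)/6 = 30/6 = 5
te_H = (2 + 4·4 + 6)/6 = 24/6 = 4

Forward pass:
ES_A = 0; EF_A = 9
ES_B = 0; EF_B = 10
ES_C = 10; EF_C = 10+6 = 16
ES_D = max(EF_A=9, EF_B=10) = 10; EF_D = 10+13 = 23
ES_E = max(EF_A=9, EF_C=16) = 16; EF_E = 16+14 = 30
ES_F = max(EF_C=16, EF_D=23) = 23; EF_F = 23+11 = 34
ES_G = 10; EF_G = 10+5 = 15
ES_H = max(EF_E=30, EF_F=34, EF_G=15) = 34; EF_H = 34+4 = 38
Expected project duration μ = 38 days. Critical path: B → D → F → H.

Backward pass:
LF_H = 38; LS_H = 38−4 = 34
LF_G = LS_H = 34; LS_G = 34−5 = 29
LF_F = LS_H = 34; LS_F = 34−11 = 23
LF_E = LS_H = 34; LS_E = 34−14 = 20
LF_D = LS_F = 23; LS_D = 23−13 = 10
LF_C = min(LS_E=20, LS_F=23) = 20; LS_C = 20−6 = 14
LF_B = min(LS_C=14, LS_D=10, LS_G=29) = 10; LS_B = 10−10 = 0
LF_A = min(LS_D=10, LS_E=20) = 10; LS_A = 10−9 = 1
Slack_E = LS_E − ES_E = 20 − 16 = 4

4 days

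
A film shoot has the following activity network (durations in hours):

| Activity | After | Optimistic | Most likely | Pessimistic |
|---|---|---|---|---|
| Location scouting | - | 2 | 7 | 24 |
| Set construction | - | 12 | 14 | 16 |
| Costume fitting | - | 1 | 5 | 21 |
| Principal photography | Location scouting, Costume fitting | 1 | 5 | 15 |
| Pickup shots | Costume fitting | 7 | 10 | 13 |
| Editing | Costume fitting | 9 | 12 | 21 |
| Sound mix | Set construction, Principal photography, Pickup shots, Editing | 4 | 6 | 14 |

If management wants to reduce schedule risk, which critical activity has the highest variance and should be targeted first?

te_Location scouting = (2 + 4·7 + 24)/6 = 54/6 = 9; σ²_Location scouting = ((24−2)/6)² = 13.444
te_Set construction = (12 + 4·14 + 16)/6 = 84/6 = 14; σ²_Set construction = ((16−12)/6)² = 0.444
te_Costume fitting = (1 + 4·5 + 21)/6 = 42/6 = 7; σ²_Costume fitting = ((21−1)/6)² = 11.111
te_Principal photography = (1 + 4·5 + 15)/6 = 36/6 = 6; σ²_Principal photography = ((15−1)/6)² = 5.444
te_Pickup shots = (7 + 4·10 + 13)/6 = 60/6 = 10; σ²_Pickup shots = ((13−7)/6)² = 1.000
te_Editing = (9 + 4·12 + 21)/6 = 78/6 = 13; σ²_Editing = ((21−9)/6)² = 4.000
te_Sound mix = (4 + 4·6 + 14)/6 = 42/6 = 7; σ²_Sound mix = ((14−4)/6)² = 2.778

Forward pass:
ES_Location scouting = 0; EF_Location scouting = 9
ES_Set construction = 0; EF_Set construction = 14
ES_Costume fitting = 0; EF_Costume fitting = 7
ES_Principal photography = max(EF_Location scouting=9, EF_Costume fitting=7) = 9; EF_Principal photography = 9+6 = 15
ES_Pickup shots = 7; EF_Pickup shots = 7+10 = 17
ES_Editing = 7; EF_Editing = 7+13 = 20
ES_Sound mix = max(EF_Set construction=14, EF_Principal photography=15, EF_Pickup shots=17, EF_Editing=20) = 20; EF_Sound mix = 20+7 = 27
Expected project duration μ = 27 hours. Critical path: Costume fitting → Editing → Sound mix.

Variances on critical path: σ²_Costume fitting=11.111, σ²_Editing=4.000, σ²_Sound mix=2.778.
Largest is σ²_Costume fitting = 11.111.

Costume fitting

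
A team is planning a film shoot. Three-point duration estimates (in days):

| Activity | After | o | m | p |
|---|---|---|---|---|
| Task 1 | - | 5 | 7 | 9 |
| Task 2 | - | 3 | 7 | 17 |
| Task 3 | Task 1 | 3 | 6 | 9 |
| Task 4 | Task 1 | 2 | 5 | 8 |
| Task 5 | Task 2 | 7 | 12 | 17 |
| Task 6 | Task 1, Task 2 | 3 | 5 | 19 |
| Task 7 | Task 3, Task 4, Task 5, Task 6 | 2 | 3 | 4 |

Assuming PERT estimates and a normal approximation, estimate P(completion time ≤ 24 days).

0.635

te_Task 1 = (5 + 4·7 + 9)/6 = 42/6 = 7; σ²_Task 1 = ((9−5)/6)² = 0.444
te_Task 2 = (3 + 4·7 + 17)/6 = 48/6 = 8; σ²_Task 2 = ((17−3)/6)² = 5.444
te_Task 3 = (3 + 4·6 + 9)/6 = 36/6 = 6; σ²_Task 3 = ((9−3)/6)² = 1.000
te_Task 4 = (2 + 4·5 + 8)/6 = 30/6 = 5; σ²_Task 4 = ((8−2)/6)² = 1.000
te_Task 5 = (7 + 4·12 + 17)/6 = 72/6 = 12; σ²_Task 5 = ((17−7)/6)² = 2.778
te_Task 6 = (3 + 4·5 + 19)/6 = 42/6 = 7; σ²_Task 6 = ((19−3)/6)² = 7.111
te_Task 7 = (2 + 4·3 + 4)/6 = 18/6 = 3; σ²_Task 7 = ((4−2)/6)² = 0.111

Forward pass:
ES_Task 1 = 0; EF_Task 1 = 7
ES_Task 2 = 0; EF_Task 2 = 8
ES_Task 3 = 7; EF_Task 3 = 7+6 = 13
ES_Task 4 = 7; EF_Task 4 = 7+5 = 12
ES_Task 5 = 8; EF_Task 5 = 8+12 = 20
ES_Task 6 = max(EF_Task 1=7, EF_Task 2=8) = 8; EF_Task 6 = 8+7 = 15
ES_Task 7 = max(EF_Task 3=13, EF_Task 4=12, EF_Task 5=20, EF_Task 6=15) = 20; EF_Task 7 = 20+3 = 23
Expected project duration μ = 23 days. Critical path: Task 2 → Task 5 → Task 7.

Variance along critical path = 5.444 + 2.778 + 0.111 = 8.333; σ = √8.333 = 2.887 days.
Z = (24 − 23) / 2.887 = 0.346
P(T ≤ 24) = Φ(0.346) ≈ 0.635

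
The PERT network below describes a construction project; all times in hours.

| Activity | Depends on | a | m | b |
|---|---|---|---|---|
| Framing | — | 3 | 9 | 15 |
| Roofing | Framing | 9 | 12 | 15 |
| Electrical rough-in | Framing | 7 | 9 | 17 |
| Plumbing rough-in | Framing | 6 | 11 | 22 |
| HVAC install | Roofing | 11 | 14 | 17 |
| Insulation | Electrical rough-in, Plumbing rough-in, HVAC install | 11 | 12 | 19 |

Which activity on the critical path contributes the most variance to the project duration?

Framing

te_Framing = (3 + 4·9 + 15)/6 = 54/6 = 9; σ²_Framing = ((15−3)/6)² = 4.000
te_Roofing = (9 + 4·12 + 15)/6 = 72/6 = 12; σ²_Roofing = ((15−9)/6)² = 1.000
te_Electrical rough-in = (7 + 4·9 + 17)/6 = 60/6 = 10; σ²_Electrical rough-in = ((17−7)/6)² = 2.778
te_Plumbing rough-in = (6 + 4·11 + 22)/6 = 72/6 = 12; σ²_Plumbing rough-in = ((22−6)/6)² = 7.111
te_HVAC install = (11 + 4·14 + 17)/6 = 84/6 = 14; σ²_HVAC install = ((17−11)/6)² = 1.000
te_Insulation = (11 + 4·12 + 19)/6 = 78/6 = 13; σ²_Insulation = ((19−11)/6)² = 1.778

Forward pass:
ES_Framing = 0; EF_Framing = 9
ES_Roofing = 9; EF_Roofing = 9+12 = 21
ES_Electrical rough-in = 9; EF_Electrical rough-in = 9+10 = 19
ES_Plumbing rough-in = 9; EF_Plumbing rough-in = 9+12 = 21
ES_HVAC install = 21; EF_HVAC install = 21+14 = 35
ES_Insulation = max(EF_Electrical rough-in=19, EF_Plumbing rough-in=21, EF_HVAC install=35) = 35; EF_Insulation = 35+13 = 48
Expected project duration μ = 48 hours. Critical path: Framing → Roofing → HVAC install → Insulation.

Variances on critical path: σ²_Framing=4.000, σ²_Roofing=1.000, σ²_HVAC install=1.000, σ²_Insulation=1.778.
Largest is σ²_Framing = 4.000.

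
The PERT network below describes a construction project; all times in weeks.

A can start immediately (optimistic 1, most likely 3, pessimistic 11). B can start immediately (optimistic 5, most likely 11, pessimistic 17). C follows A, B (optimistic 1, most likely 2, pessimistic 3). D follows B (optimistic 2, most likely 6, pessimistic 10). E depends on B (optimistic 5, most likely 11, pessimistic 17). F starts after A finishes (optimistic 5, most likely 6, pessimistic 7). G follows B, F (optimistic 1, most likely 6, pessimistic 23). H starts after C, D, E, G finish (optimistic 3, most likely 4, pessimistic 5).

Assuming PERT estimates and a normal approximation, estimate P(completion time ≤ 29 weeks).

te_A = (1 + 4·3 + 11)/6 = 24/6 = 4; σ²_A = ((11−1)/6)² = 2.778
te_B = (5 + 4·11 + 17)/6 = 66/6 = 11; σ²_B = ((17−5)/6)² = 4.000
te_C = (1 + 4·2 + 3)/6 = 12/6 = 2; σ²_C = ((3−1)/6)² = 0.111
te_D = (2 + 4·6 + 10)/6 = 36/6 = 6; σ²_D = ((10−2)/6)² = 1.778
te_E = (5 + 4·11 + 17)/6 = 66/6 = 11; σ²_E = ((17−5)/6)² = 4.000
te_F = (5 + 4·6 + 7)/6 = 36/6 = 6; σ²_F = ((7−5)/6)² = 0.111
te_G = (1 + 4·6 + 23)/6 = 48/6 = 8; σ²_G = ((23−1)/6)² = 13.444
te_H = (3 + 4·4 + 5)/6 = 24/6 = 4; σ²_H = ((5−3)/6)² = 0.111

Forward pass:
ES_A = 0; EF_A = 4
ES_B = 0; EF_B = 11
ES_C = max(EF_A=4, EF_B=11) = 11; EF_C = 11+2 = 13
ES_D = 11; EF_D = 11+6 = 17
ES_E = 11; EF_E = 11+11 = 22
ES_F = 4; EF_F = 4+6 = 10
ES_G = max(EF_B=11, EF_F=10) = 11; EF_G = 11+8 = 19
ES_H = max(EF_C=13, EF_D=17, EF_E=22, EF_G=19) = 22; EF_H = 22+4 = 26
Expected project duration μ = 26 weeks. Critical path: B → E → H.

Variance along critical path = 4.000 + 4.000 + 0.111 = 8.111; σ = √8.111 = 2.848 weeks.
Z = (29 − 26) / 2.848 = 1.053
P(T ≤ 29) = Φ(1.053) ≈ 0.854

0.854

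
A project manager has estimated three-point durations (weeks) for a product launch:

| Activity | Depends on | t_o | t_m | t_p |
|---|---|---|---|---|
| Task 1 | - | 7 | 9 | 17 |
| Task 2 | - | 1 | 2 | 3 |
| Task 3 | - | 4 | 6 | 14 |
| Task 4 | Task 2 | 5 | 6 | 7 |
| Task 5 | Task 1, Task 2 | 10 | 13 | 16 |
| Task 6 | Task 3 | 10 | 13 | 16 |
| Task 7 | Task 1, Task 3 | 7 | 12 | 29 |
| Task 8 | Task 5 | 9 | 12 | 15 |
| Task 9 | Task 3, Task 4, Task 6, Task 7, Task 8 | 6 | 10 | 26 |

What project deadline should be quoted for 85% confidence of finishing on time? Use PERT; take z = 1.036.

51.1 weeks

te_Task 1 = (7 + 4·9 + 17)/6 = 60/6 = 10; σ²_Task 1 = ((17−7)/6)² = 2.778
te_Task 2 = (1 + 4·2 + 3)/6 = 12/6 = 2; σ²_Task 2 = ((3−1)/6)² = 0.111
te_Task 3 = (4 + 4·6 + 14)/6 = 42/6 = 7; σ²_Task 3 = ((14−4)/6)² = 2.778
te_Task 4 = (5 + 4·6 + 7)/6 = 36/6 = 6; σ²_Task 4 = ((7−5)/6)² = 0.111
te_Task 5 = (10 + 4·13 + 16)/6 = 78/6 = 13; σ²_Task 5 = ((16−10)/6)² = 1.000
te_Task 6 = (10 + 4·13 + 16)/6 = 78/6 = 13; σ²_Task 6 = ((16−10)/6)² = 1.000
te_Task 7 = (7 + 4·12 + 29)/6 = 84/6 = 14; σ²_Task 7 = ((29−7)/6)² = 13.444
te_Task 8 = (9 + 4·12 + 15)/6 = 72/6 = 12; σ²_Task 8 = ((15−9)/6)² = 1.000
te_Task 9 = (6 + 4·10 + 26)/6 = 72/6 = 12; σ²_Task 9 = ((26−6)/6)² = 11.111

Forward pass:
ES_Task 1 = 0; EF_Task 1 = 10
ES_Task 2 = 0; EF_Task 2 = 2
ES_Task 3 = 0; EF_Task 3 = 7
ES_Task 4 = 2; EF_Task 4 = 2+6 = 8
ES_Task 5 = max(EF_Task 1=10, EF_Task 2=2) = 10; EF_Task 5 = 10+13 = 23
ES_Task 6 = 7; EF_Task 6 = 7+13 = 20
ES_Task 7 = max(EF_Task 1=10, EF_Task 3=7) = 10; EF_Task 7 = 10+14 = 24
ES_Task 8 = 23; EF_Task 8 = 23+12 = 35
ES_Task 9 = max(EF_Task 3=7, EF_Task 4=8, EF_Task 6=20, EF_Task 7=24, EF_Task 8=35) = 35; EF_Task 9 = 35+12 = 47
Expected project duration μ = 47 weeks. Critical path: Task 1 → Task 5 → Task 8 → Task 9.

Variance along critical path = 2.778 + 1.000 + 1.000 + 11.111 = 15.889; σ = 3.986 weeks.
D = μ + z·σ = 47 + 1.036·3.986 = 51.1 weeks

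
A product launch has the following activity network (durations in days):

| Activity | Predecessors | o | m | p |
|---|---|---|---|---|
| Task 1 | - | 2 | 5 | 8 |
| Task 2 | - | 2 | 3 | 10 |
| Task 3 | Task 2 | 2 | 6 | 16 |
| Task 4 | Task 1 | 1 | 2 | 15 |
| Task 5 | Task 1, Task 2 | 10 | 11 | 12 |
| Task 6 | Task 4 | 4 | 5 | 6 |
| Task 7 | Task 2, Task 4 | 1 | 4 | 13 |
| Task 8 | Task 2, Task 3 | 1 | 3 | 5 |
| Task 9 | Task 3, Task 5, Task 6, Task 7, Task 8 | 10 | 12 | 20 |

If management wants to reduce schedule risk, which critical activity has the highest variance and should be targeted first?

Task 9

te_Task 1 = (2 + 4·5 + 8)/6 = 30/6 = 5; σ²_Task 1 = ((8−2)/6)² = 1.000
te_Task 2 = (2 + 4·3 + 10)/6 = 24/6 = 4; σ²_Task 2 = ((10−2)/6)² = 1.778
te_Task 3 = (2 + 4·6 + 16)/6 = 42/6 = 7; σ²_Task 3 = ((16−2)/6)² = 5.444
te_Task 4 = (1 + 4·2 + 15)/6 = 24/6 = 4; σ²_Task 4 = ((15−1)/6)² = 5.444
te_Task 5 = (10 + 4·11 + 12)/6 = 66/6 = 11; σ²_Task 5 = ((12−10)/6)² = 0.111
te_Task 6 = (4 + 4·5 + 6)/6 = 30/6 = 5; σ²_Task 6 = ((6−4)/6)² = 0.111
te_Task 7 = (1 + 4·4 + 13)/6 = 30/6 = 5; σ²_Task 7 = ((13−1)/6)² = 4.000
te_Task 8 = (1 + 4·3 + 5)/6 = 18/6 = 3; σ²_Task 8 = ((5−1)/6)² = 0.444
te_Task 9 = (10 + 4·12 + 20)/6 = 78/6 = 13; σ²_Task 9 = ((20−10)/6)² = 2.778

Forward pass:
ES_Task 1 = 0; EF_Task 1 = 5
ES_Task 2 = 0; EF_Task 2 = 4
ES_Task 3 = 4; EF_Task 3 = 4+7 = 11
ES_Task 4 = 5; EF_Task 4 = 5+4 = 9
ES_Task 5 = max(EF_Task 1=5, EF_Task 2=4) = 5; EF_Task 5 = 5+11 = 16
ES_Task 6 = 9; EF_Task 6 = 9+5 = 14
ES_Task 7 = max(EF_Task 2=4, EF_Task 4=9) = 9; EF_Task 7 = 9+5 = 14
ES_Task 8 = max(EF_Task 2=4, EF_Task 3=11) = 11; EF_Task 8 = 11+3 = 14
ES_Task 9 = max(EF_Task 3=11, EF_Task 5=16, EF_Task 6=14, EF_Task 7=14, EF_Task 8=14) = 16; EF_Task 9 = 16+13 = 29
Expected project duration μ = 29 days. Critical path: Task 1 → Task 5 → Task 9.

Variances on critical path: σ²_Task 1=1.000, σ²_Task 5=0.111, σ²_Task 9=2.778.
Largest is σ²_Task 9 = 2.778.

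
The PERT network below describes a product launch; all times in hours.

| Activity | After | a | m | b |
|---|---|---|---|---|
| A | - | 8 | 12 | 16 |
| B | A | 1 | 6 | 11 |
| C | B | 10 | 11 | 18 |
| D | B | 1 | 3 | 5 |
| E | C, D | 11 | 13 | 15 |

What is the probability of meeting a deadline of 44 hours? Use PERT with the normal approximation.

te_A = (8 + 4·12 + 16)/6 = 72/6 = 12; σ²_A = ((16−8)/6)² = 1.778
te_B = (1 + 4·6 + 11)/6 = 36/6 = 6; σ²_B = ((11−1)/6)² = 2.778
te_C = (10 + 4·11 + 18)/6 = 72/6 = 12; σ²_C = ((18−10)/6)² = 1.778
te_D = (1 + 4·3 + 5)/6 = 18/6 = 3; σ²_D = ((5−1)/6)² = 0.444
te_E = (11 + 4·13 + 15)/6 = 78/6 = 13; σ²_E = ((15−11)/6)² = 0.444

Forward pass:
ES_A = 0; EF_A = 12
ES_B = 12; EF_B = 12+6 = 18
ES_C = 18; EF_C = 18+12 = 30
ES_D = 18; EF_D = 18+3 = 21
ES_E = max(EF_C=30, EF_D=21) = 30; EF_E = 30+13 = 43
Expected project duration μ = 43 hours. Critical path: A → B → C → E.

Variance along critical path = 1.778 + 2.778 + 1.778 + 0.444 = 6.778; σ = √6.778 = 2.603 hours.
Z = (44 − 43) / 2.603 = 0.384
P(T ≤ 44) = Φ(0.384) ≈ 0.650

0.650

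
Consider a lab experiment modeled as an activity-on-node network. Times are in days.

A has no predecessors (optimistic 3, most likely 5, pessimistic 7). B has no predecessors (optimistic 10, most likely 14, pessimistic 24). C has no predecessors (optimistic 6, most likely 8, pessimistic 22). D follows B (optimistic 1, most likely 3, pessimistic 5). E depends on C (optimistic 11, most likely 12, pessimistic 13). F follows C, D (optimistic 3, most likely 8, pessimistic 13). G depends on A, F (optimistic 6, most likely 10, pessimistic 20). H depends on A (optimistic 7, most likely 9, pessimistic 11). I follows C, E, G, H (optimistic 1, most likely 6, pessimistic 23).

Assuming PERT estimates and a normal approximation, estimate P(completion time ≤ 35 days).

te_A = (3 + 4·5 + 7)/6 = 30/6 = 5; σ²_A = ((7−3)/6)² = 0.444
te_B = (10 + 4·14 + 24)/6 = 90/6 = 15; σ²_B = ((24−10)/6)² = 5.444
te_C = (6 + 4·8 + 22)/6 = 60/6 = 10; σ²_C = ((22−6)/6)² = 7.111
te_D = (1 + 4·3 + 5)/6 = 18/6 = 3; σ²_D = ((5−1)/6)² = 0.444
te_E = (11 + 4·12 + 13)/6 = 72/6 = 12; σ²_E = ((13−11)/6)² = 0.111
te_F = (3 + 4·8 + 13)/6 = 48/6 = 8; σ²_F = ((13−3)/6)² = 2.778
te_G = (6 + 4·10 + 20)/6 = 66/6 = 11; σ²_G = ((20−6)/6)² = 5.444
te_H = (7 + 4·9 + 11)/6 = 54/6 = 9; σ²_H = ((11−7)/6)² = 0.444
te_I = (1 + 4·6 + 23)/6 = 48/6 = 8; σ²_I = ((23−1)/6)² = 13.444

Forward pass:
ES_A = 0; EF_A = 5
ES_B = 0; EF_B = 15
ES_C = 0; EF_C = 10
ES_D = 15; EF_D = 15+3 = 18
ES_E = 10; EF_E = 10+12 = 22
ES_F = max(EF_C=10, EF_D=18) = 18; EF_F = 18+8 = 26
ES_G = max(EF_A=5, EF_F=26) = 26; EF_G = 26+11 = 37
ES_H = 5; EF_H = 5+9 = 14
ES_I = max(EF_C=10, EF_E=22, EF_G=37, EF_H=14) = 37; EF_I = 37+8 = 45
Expected project duration μ = 45 days. Critical path: B → D → F → G → I.

Variance along critical path = 5.444 + 0.444 + 2.778 + 5.444 + 13.444 = 27.556; σ = √27.556 = 5.249 days.
Z = (35 − 45) / 5.249 = -1.905
P(T ≤ 35) = Φ(-1.905) ≈ 0.028

0.028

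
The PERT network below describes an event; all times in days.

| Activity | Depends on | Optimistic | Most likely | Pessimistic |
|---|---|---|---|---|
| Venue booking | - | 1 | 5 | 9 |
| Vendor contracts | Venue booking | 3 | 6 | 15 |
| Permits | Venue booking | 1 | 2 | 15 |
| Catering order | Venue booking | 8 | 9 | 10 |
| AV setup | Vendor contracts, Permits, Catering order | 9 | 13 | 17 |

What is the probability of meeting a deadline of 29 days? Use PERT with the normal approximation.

te_Venue booking = (1 + 4·5 + 9)/6 = 30/6 = 5; σ²_Venue booking = ((9−1)/6)² = 1.778
te_Vendor contracts = (3 + 4·6 + 15)/6 = 42/6 = 7; σ²_Vendor contracts = ((15−3)/6)² = 4.000
te_Permits = (1 + 4·2 + 15)/6 = 24/6 = 4; σ²_Permits = ((15−1)/6)² = 5.444
te_Catering order = (8 + 4·9 + 10)/6 = 54/6 = 9; σ²_Catering order = ((10−8)/6)² = 0.111
te_AV setup = (9 + 4·13 + 17)/6 = 78/6 = 13; σ²_AV setup = ((17−9)/6)² = 1.778

Forward pass:
ES_Venue booking = 0; EF_Venue booking = 5
ES_Vendor contracts = 5; EF_Vendor contracts = 5+7 = 12
ES_Permits = 5; EF_Permits = 5+4 = 9
ES_Catering order = 5; EF_Catering order = 5+9 = 14
ES_AV setup = max(EF_Vendor contracts=12, EF_Permits=9, EF_Catering order=14) = 14; EF_AV setup = 14+13 = 27
Expected project duration μ = 27 days. Critical path: Venue booking → Catering order → AV setup.

Variance along critical path = 1.778 + 0.111 + 1.778 = 3.667; σ = √3.667 = 1.915 days.
Z = (29 − 27) / 1.915 = 1.044
P(T ≤ 29) = Φ(1.044) ≈ 0.852

0.852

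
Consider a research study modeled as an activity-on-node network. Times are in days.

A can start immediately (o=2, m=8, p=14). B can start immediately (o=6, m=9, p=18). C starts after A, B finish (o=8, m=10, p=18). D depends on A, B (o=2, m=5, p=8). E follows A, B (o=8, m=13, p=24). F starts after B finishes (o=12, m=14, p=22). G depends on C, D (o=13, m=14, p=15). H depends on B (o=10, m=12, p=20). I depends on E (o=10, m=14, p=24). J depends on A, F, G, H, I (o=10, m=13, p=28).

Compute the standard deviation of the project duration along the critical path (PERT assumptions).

5.06 days

te_A = (2 + 4·8 + 14)/6 = 48/6 = 8; σ²_A = ((14−2)/6)² = 4.000
te_B = (6 + 4·9 + 18)/6 = 60/6 = 10; σ²_B = ((18−6)/6)² = 4.000
te_C = (8 + 4·10 + 18)/6 = 66/6 = 11; σ²_C = ((18−8)/6)² = 2.778
te_D = (2 + 4·5 + 8)/6 = 30/6 = 5; σ²_D = ((8−2)/6)² = 1.000
te_E = (8 + 4·13 + 24)/6 = 84/6 = 14; σ²_E = ((24−8)/6)² = 7.111
te_F = (12 + 4·14 + 22)/6 = 90/6 = 15; σ²_F = ((22−12)/6)² = 2.778
te_G = (13 + 4·14 + 15)/6 = 84/6 = 14; σ²_G = ((15−13)/6)² = 0.111
te_H = (10 + 4·12 + 20)/6 = 78/6 = 13; σ²_H = ((20−10)/6)² = 2.778
te_I = (10 + 4·14 + 24)/6 = 90/6 = 15; σ²_I = ((24−10)/6)² = 5.444
te_J = (10 + 4·13 + 28)/6 = 90/6 = 15; σ²_J = ((28−10)/6)² = 9.000

Forward pass:
ES_A = 0; EF_A = 8
ES_B = 0; EF_B = 10
ES_C = max(EF_A=8, EF_B=10) = 10; EF_C = 10+11 = 21
ES_D = max(EF_A=8, EF_B=10) = 10; EF_D = 10+5 = 15
ES_E = max(EF_A=8, EF_B=10) = 10; EF_E = 10+14 = 24
ES_F = 10; EF_F = 10+15 = 25
ES_G = max(EF_C=21, EF_D=15) = 21; EF_G = 21+14 = 35
ES_H = 10; EF_H = 10+13 = 23
ES_I = 24; EF_I = 24+15 = 39
ES_J = max(EF_A=8, EF_F=25, EF_G=35, EF_H=23, EF_I=39) = 39; EF_J = 39+15 = 54
Expected project duration μ = 54 days. Critical path: B → E → I → J.

Variance along critical path = 4.000 + 7.111 + 5.444 + 9.000 = 25.556
σ = √25.556 = 5.055 days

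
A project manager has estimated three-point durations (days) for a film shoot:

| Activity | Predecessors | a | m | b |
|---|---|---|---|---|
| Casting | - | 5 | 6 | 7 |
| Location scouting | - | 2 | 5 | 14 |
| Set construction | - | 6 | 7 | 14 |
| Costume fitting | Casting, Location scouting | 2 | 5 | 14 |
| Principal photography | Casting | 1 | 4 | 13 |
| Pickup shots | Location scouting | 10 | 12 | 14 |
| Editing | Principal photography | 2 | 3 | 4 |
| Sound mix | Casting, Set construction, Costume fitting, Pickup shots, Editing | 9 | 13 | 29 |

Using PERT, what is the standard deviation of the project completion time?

te_Casting = (5 + 4·6 + 7)/6 = 36/6 = 6; σ²_Casting = ((7−5)/6)² = 0.111
te_Location scouting = (2 + 4·5 + 14)/6 = 36/6 = 6; σ²_Location scouting = ((14−2)/6)² = 4.000
te_Set construction = (6 + 4·7 + 14)/6 = 48/6 = 8; σ²_Set construction = ((14−6)/6)² = 1.778
te_Costume fitting = (2 + 4·5 + 14)/6 = 36/6 = 6; σ²_Costume fitting = ((14−2)/6)² = 4.000
te_Principal photography = (1 + 4·4 + 13)/6 = 30/6 = 5; σ²_Principal photography = ((13−1)/6)² = 4.000
te_Pickup shots = (10 + 4·12 + 14)/6 = 72/6 = 12; σ²_Pickup shots = ((14−10)/6)² = 0.444
te_Editing = (2 + 4·3 + 4)/6 = 18/6 = 3; σ²_Editing = ((4−2)/6)² = 0.111
te_Sound mix = (9 + 4·13 + 29)/6 = 90/6 = 15; σ²_Sound mix = ((29−9)/6)² = 11.111

Forward pass:
ES_Casting = 0; EF_Casting = 6
ES_Location scouting = 0; EF_Location scouting = 6
ES_Set construction = 0; EF_Set construction = 8
ES_Costume fitting = max(EF_Casting=6, EF_Location scouting=6) = 6; EF_Costume fitting = 6+6 = 12
ES_Principal photography = 6; EF_Principal photography = 6+5 = 11
ES_Pickup shots = 6; EF_Pickup shots = 6+12 = 18
ES_Editing = 11; EF_Editing = 11+3 = 14
ES_Sound mix = max(EF_Casting=6, EF_Set construction=8, EF_Costume fitting=12, EF_Pickup shots=18, EF_Editing=14) = 18; EF_Sound mix = 18+15 = 33
Expected project duration μ = 33 days. Critical path: Location scouting → Pickup shots → Sound mix.

Variance along critical path = 4.000 + 0.444 + 11.111 = 15.556
σ = √15.556 = 3.944 days

3.94 days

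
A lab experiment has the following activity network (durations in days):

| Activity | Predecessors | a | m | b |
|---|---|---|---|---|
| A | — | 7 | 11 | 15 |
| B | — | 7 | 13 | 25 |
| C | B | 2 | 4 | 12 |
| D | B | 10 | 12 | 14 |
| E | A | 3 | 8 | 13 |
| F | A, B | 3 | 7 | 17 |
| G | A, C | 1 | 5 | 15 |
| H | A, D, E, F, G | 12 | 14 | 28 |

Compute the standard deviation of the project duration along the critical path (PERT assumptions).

4.07 days

te_A = (7 + 4·11 + 15)/6 = 66/6 = 11; σ²_A = ((15−7)/6)² = 1.778
te_B = (7 + 4·13 + 25)/6 = 84/6 = 14; σ²_B = ((25−7)/6)² = 9.000
te_C = (2 + 4·4 + 12)/6 = 30/6 = 5; σ²_C = ((12−2)/6)² = 2.778
te_D = (10 + 4·12 + 14)/6 = 72/6 = 12; σ²_D = ((14−10)/6)² = 0.444
te_E = (3 + 4·8 + 13)/6 = 48/6 = 8; σ²_E = ((13−3)/6)² = 2.778
te_F = (3 + 4·7 + 17)/6 = 48/6 = 8; σ²_F = ((17−3)/6)² = 5.444
te_G = (1 + 4·5 + 15)/6 = 36/6 = 6; σ²_G = ((15−1)/6)² = 5.444
te_H = (12 + 4·14 + 28)/6 = 96/6 = 16; σ²_H = ((28−12)/6)² = 7.111

Forward pass:
ES_A = 0; EF_A = 11
ES_B = 0; EF_B = 14
ES_C = 14; EF_C = 14+5 = 19
ES_D = 14; EF_D = 14+12 = 26
ES_E = 11; EF_E = 11+8 = 19
ES_F = max(EF_A=11, EF_B=14) = 14; EF_F = 14+8 = 22
ES_G = max(EF_A=11, EF_C=19) = 19; EF_G = 19+6 = 25
ES_H = max(EF_A=11, EF_D=26, EF_E=19, EF_F=22, EF_G=25) = 26; EF_H = 26+16 = 42
Expected project duration μ = 42 days. Critical path: B → D → H.

Variance along critical path = 9.000 + 0.444 + 7.111 = 16.556
σ = √16.556 = 4.069 days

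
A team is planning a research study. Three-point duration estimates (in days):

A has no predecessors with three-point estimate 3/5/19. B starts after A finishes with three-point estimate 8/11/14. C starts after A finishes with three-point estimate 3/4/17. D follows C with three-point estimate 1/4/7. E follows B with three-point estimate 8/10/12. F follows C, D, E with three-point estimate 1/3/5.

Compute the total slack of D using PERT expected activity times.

11 days

te_A = (3 + 4·5 + 19)/6 = 42/6 = 7
te_B = (8 + 4·11 + 14)/6 = 66/6 = 11
te_C = (3 + 4·4 + 17)/6 = 36/6 = 6
te_D = (1 + 4·4 + 7)/6 = 24/6 = 4
te_E = (8 + 4·10 + 12)/6 = 60/6 = 10
te_F = (1 + 4·3 + 5)/6 = 18/6 = 3

Forward pass:
ES_A = 0; EF_A = 7
ES_B = 7; EF_B = 7+11 = 18
ES_C = 7; EF_C = 7+6 = 13
ES_D = 13; EF_D = 13+4 = 17
ES_E = 18; EF_E = 18+10 = 28
ES_F = max(EF_C=13, EF_D=17, EF_E=28) = 28; EF_F = 28+3 = 31
Expected project duration μ = 31 days. Critical path: A → B → E → F.

Backward pass:
LF_F = 31; LS_F = 31−3 = 28
LF_E = LS_F = 28; LS_E = 28−10 = 18
LF_D = LS_F = 28; LS_D = 28−4 = 24
LF_C = min(LS_D=24, LS_F=28) = 24; LS_C = 24−6 = 18
LF_B = LS_E = 18; LS_B = 18−11 = 7
LF_A = min(LS_B=7, LS_C=18) = 7; LS_A = 7−7 = 0
Slack_D = LS_D − ES_D = 24 − 13 = 11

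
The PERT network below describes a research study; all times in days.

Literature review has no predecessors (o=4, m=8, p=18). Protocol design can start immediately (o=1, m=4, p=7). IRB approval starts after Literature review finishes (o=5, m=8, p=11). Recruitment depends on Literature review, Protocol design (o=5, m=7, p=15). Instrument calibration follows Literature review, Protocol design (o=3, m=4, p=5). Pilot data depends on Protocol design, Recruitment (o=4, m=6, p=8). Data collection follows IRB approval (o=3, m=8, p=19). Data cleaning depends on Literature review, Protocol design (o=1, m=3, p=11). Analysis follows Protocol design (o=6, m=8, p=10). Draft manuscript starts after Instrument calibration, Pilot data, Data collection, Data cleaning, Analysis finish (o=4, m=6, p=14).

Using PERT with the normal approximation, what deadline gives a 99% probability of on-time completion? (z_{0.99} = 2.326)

te_Literature review = (4 + 4·8 + 18)/6 = 54/6 = 9; σ²_Literature review = ((18−4)/6)² = 5.444
te_Protocol design = (1 + 4·4 + 7)/6 = 24/6 = 4; σ²_Protocol design = ((7−1)/6)² = 1.000
te_IRB approval = (5 + 4·8 + 11)/6 = 48/6 = 8; σ²_IRB approval = ((11−5)/6)² = 1.000
te_Recruitment = (5 + 4·7 + 15)/6 = 48/6 = 8; σ²_Recruitment = ((15−5)/6)² = 2.778
te_Instrument calibration = (3 + 4·4 + 5)/6 = 24/6 = 4; σ²_Instrument calibration = ((5−3)/6)² = 0.111
te_Pilot data = (4 + 4·6 + 8)/6 = 36/6 = 6; σ²_Pilot data = ((8−4)/6)² = 0.444
te_Data collection = (3 + 4·8 + 19)/6 = 54/6 = 9; σ²_Data collection = ((19−3)/6)² = 7.111
te_Data cleaning = (1 + 4·3 + 11)/6 = 24/6 = 4; σ²_Data cleaning = ((11−1)/6)² = 2.778
te_Analysis = (6 + 4·8 + 10)/6 = 48/6 = 8; σ²_Analysis = ((10−6)/6)² = 0.444
te_Draft manuscript = (4 + 4·6 + 14)/6 = 42/6 = 7; σ²_Draft manuscript = ((14−4)/6)² = 2.778

Forward pass:
ES_Literature review = 0; EF_Literature review = 9
ES_Protocol design = 0; EF_Protocol design = 4
ES_IRB approval = 9; EF_IRB approval = 9+8 = 17
ES_Recruitment = max(EF_Literature review=9, EF_Protocol design=4) = 9; EF_Recruitment = 9+8 = 17
ES_Instrument calibration = max(EF_Literature review=9, EF_Protocol design=4) = 9; EF_Instrument calibration = 9+4 = 13
ES_Pilot data = max(EF_Protocol design=4, EF_Recruitment=17) = 17; EF_Pilot data = 17+6 = 23
ES_Data collection = 17; EF_Data collection = 17+9 = 26
ES_Data cleaning = max(EF_Literature review=9, EF_Protocol design=4) = 9; EF_Data cleaning = 9+4 = 13
ES_Analysis = 4; EF_Analysis = 4+8 = 12
ES_Draft manuscript = max(EF_Instrument calibration=13, EF_Pilot data=23, EF_Data collection=26, EF_Data cleaning=13, EF_Analysis=12) = 26; EF_Draft manuscript = 26+7 = 33
Expected project duration μ = 33 days. Critical path: Literature review → IRB approval → Data collection → Draft manuscript.

Variance along critical path = 5.444 + 1.000 + 7.111 + 2.778 = 16.333; σ = 4.041 days.
D = μ + z·σ = 33 + 2.326·4.041 = 42.4 days

42.4 days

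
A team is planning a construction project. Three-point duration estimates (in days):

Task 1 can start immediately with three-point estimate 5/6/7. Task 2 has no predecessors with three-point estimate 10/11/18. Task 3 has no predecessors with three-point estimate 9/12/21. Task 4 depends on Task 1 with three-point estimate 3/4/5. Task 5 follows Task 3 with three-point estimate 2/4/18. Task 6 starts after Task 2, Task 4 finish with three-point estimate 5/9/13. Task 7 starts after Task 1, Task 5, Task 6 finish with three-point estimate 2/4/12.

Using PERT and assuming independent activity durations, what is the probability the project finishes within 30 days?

te_Task 1 = (5 + 4·6 + 7)/6 = 36/6 = 6; σ²_Task 1 = ((7−5)/6)² = 0.111
te_Task 2 = (10 + 4·11 + 18)/6 = 72/6 = 12; σ²_Task 2 = ((18−10)/6)² = 1.778
te_Task 3 = (9 + 4·12 + 21)/6 = 78/6 = 13; σ²_Task 3 = ((21−9)/6)² = 4.000
te_Task 4 = (3 + 4·4 + 5)/6 = 24/6 = 4; σ²_Task 4 = ((5−3)/6)² = 0.111
te_Task 5 = (2 + 4·4 + 18)/6 = 36/6 = 6; σ²_Task 5 = ((18−2)/6)² = 7.111
te_Task 6 = (5 + 4·9 + 13)/6 = 54/6 = 9; σ²_Task 6 = ((13−5)/6)² = 1.778
te_Task 7 = (2 + 4·4 + 12)/6 = 30/6 = 5; σ²_Task 7 = ((12−2)/6)² = 2.778

Forward pass:
ES_Task 1 = 0; EF_Task 1 = 6
ES_Task 2 = 0; EF_Task 2 = 12
ES_Task 3 = 0; EF_Task 3 = 13
ES_Task 4 = 6; EF_Task 4 = 6+4 = 10
ES_Task 5 = 13; EF_Task 5 = 13+6 = 19
ES_Task 6 = max(EF_Task 2=12, EF_Task 4=10) = 12; EF_Task 6 = 12+9 = 21
ES_Task 7 = max(EF_Task 1=6, EF_Task 5=19, EF_Task 6=21) = 21; EF_Task 7 = 21+5 = 26
Expected project duration μ = 26 days. Critical path: Task 2 → Task 6 → Task 7.

Variance along critical path = 1.778 + 1.778 + 2.778 = 6.333; σ = √6.333 = 2.517 days.
Z = (30 − 26) / 2.517 = 1.589
P(T ≤ 30) = Φ(1.589) ≈ 0.944

0.944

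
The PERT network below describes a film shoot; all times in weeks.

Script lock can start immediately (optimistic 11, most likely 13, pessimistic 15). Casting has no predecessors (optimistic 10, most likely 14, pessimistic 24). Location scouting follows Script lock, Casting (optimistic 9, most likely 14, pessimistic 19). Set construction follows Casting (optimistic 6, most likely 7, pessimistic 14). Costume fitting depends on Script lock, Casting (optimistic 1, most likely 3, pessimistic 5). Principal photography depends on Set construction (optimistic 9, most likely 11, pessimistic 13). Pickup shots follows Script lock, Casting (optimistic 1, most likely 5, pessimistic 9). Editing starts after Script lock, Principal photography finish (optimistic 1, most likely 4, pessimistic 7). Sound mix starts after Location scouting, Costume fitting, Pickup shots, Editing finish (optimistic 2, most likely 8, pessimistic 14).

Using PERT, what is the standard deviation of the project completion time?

3.56 weeks

te_Script lock = (11 + 4·13 + 15)/6 = 78/6 = 13; σ²_Script lock = ((15−11)/6)² = 0.444
te_Casting = (10 + 4·14 + 24)/6 = 90/6 = 15; σ²_Casting = ((24−10)/6)² = 5.444
te_Location scouting = (9 + 4·14 + 19)/6 = 84/6 = 14; σ²_Location scouting = ((19−9)/6)² = 2.778
te_Set construction = (6 + 4·7 + 14)/6 = 48/6 = 8; σ²_Set construction = ((14−6)/6)² = 1.778
te_Costume fitting = (1 + 4·3 + 5)/6 = 18/6 = 3; σ²_Costume fitting = ((5−1)/6)² = 0.444
te_Principal photography = (9 + 4·11 + 13)/6 = 66/6 = 11; σ²_Principal photography = ((13−9)/6)² = 0.444
te_Pickup shots = (1 + 4·5 + 9)/6 = 30/6 = 5; σ²_Pickup shots = ((9−1)/6)² = 1.778
te_Editing = (1 + 4·4 + 7)/6 = 24/6 = 4; σ²_Editing = ((7−1)/6)² = 1.000
te_Sound mix = (2 + 4·8 + 14)/6 = 48/6 = 8; σ²_Sound mix = ((14−2)/6)² = 4.000

Forward pass:
ES_Script lock = 0; EF_Script lock = 13
ES_Casting = 0; EF_Casting = 15
ES_Location scouting = max(EF_Script lock=13, EF_Casting=15) = 15; EF_Location scouting = 15+14 = 29
ES_Set construction = 15; EF_Set construction = 15+8 = 23
ES_Costume fitting = max(EF_Script lock=13, EF_Casting=15) = 15; EF_Costume fitting = 15+3 = 18
ES_Principal photography = 23; EF_Principal photography = 23+11 = 34
ES_Pickup shots = max(EF_Script lock=13, EF_Casting=15) = 15; EF_Pickup shots = 15+5 = 20
ES_Editing = max(EF_Script lock=13, EF_Principal photography=34) = 34; EF_Editing = 34+4 = 38
ES_Sound mix = max(EF_Location scouting=29, EF_Costume fitting=18, EF_Pickup shots=20, EF_Editing=38) = 38; EF_Sound mix = 38+8 = 46
Expected project duration μ = 46 weeks. Critical path: Casting → Set construction → Principal photography → Editing → Sound mix.

Variance along critical path = 5.444 + 1.778 + 0.444 + 1.000 + 4.000 = 12.667
σ = √12.667 = 3.559 weeks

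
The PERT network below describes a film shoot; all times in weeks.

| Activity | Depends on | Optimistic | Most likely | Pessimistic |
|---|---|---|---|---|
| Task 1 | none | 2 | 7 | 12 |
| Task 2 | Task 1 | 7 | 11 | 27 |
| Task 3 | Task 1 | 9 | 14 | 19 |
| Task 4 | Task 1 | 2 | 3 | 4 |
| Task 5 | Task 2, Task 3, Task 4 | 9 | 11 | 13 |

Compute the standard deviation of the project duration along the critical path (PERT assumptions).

2.45 weeks

te_Task 1 = (2 + 4·7 + 12)/6 = 42/6 = 7; σ²_Task 1 = ((12−2)/6)² = 2.778
te_Task 2 = (7 + 4·11 + 27)/6 = 78/6 = 13; σ²_Task 2 = ((27−7)/6)² = 11.111
te_Task 3 = (9 + 4·14 + 19)/6 = 84/6 = 14; σ²_Task 3 = ((19−9)/6)² = 2.778
te_Task 4 = (2 + 4·3 + 4)/6 = 18/6 = 3; σ²_Task 4 = ((4−2)/6)² = 0.111
te_Task 5 = (9 + 4·11 + 13)/6 = 66/6 = 11; σ²_Task 5 = ((13−9)/6)² = 0.444

Forward pass:
ES_Task 1 = 0; EF_Task 1 = 7
ES_Task 2 = 7; EF_Task 2 = 7+13 = 20
ES_Task 3 = 7; EF_Task 3 = 7+14 = 21
ES_Task 4 = 7; EF_Task 4 = 7+3 = 10
ES_Task 5 = max(EF_Task 2=20, EF_Task 3=21, EF_Task 4=10) = 21; EF_Task 5 = 21+11 = 32
Expected project duration μ = 32 weeks. Critical path: Task 1 → Task 3 → Task 5.

Variance along critical path = 2.778 + 2.778 + 0.444 = 6.000
σ = √6.000 = 2.449 weeks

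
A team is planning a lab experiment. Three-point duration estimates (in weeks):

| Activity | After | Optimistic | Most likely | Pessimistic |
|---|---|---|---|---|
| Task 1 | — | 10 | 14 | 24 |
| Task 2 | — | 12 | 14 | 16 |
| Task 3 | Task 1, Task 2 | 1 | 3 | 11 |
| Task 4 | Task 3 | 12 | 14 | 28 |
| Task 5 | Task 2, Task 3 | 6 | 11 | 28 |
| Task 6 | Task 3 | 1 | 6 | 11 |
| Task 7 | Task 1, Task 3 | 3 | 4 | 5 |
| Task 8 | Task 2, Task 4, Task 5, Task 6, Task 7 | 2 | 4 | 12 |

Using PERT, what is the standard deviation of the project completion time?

4.26 weeks

te_Task 1 = (10 + 4·14 + 24)/6 = 90/6 = 15; σ²_Task 1 = ((24−10)/6)² = 5.444
te_Task 2 = (12 + 4·14 + 16)/6 = 84/6 = 14; σ²_Task 2 = ((16−12)/6)² = 0.444
te_Task 3 = (1 + 4·3 + 11)/6 = 24/6 = 4; σ²_Task 3 = ((11−1)/6)² = 2.778
te_Task 4 = (12 + 4·14 + 28)/6 = 96/6 = 16; σ²_Task 4 = ((28−12)/6)² = 7.111
te_Task 5 = (6 + 4·11 + 28)/6 = 78/6 = 13; σ²_Task 5 = ((28−6)/6)² = 13.444
te_Task 6 = (1 + 4·6 + 11)/6 = 36/6 = 6; σ²_Task 6 = ((11−1)/6)² = 2.778
te_Task 7 = (3 + 4·4 + 5)/6 = 24/6 = 4; σ²_Task 7 = ((5−3)/6)² = 0.111
te_Task 8 = (2 + 4·4 + 12)/6 = 30/6 = 5; σ²_Task 8 = ((12−2)/6)² = 2.778

Forward pass:
ES_Task 1 = 0; EF_Task 1 = 15
ES_Task 2 = 0; EF_Task 2 = 14
ES_Task 3 = max(EF_Task 1=15, EF_Task 2=14) = 15; EF_Task 3 = 15+4 = 19
ES_Task 4 = 19; EF_Task 4 = 19+16 = 35
ES_Task 5 = max(EF_Task 2=14, EF_Task 3=19) = 19; EF_Task 5 = 19+13 = 32
ES_Task 6 = 19; EF_Task 6 = 19+6 = 25
ES_Task 7 = max(EF_Task 1=15, EF_Task 3=19) = 19; EF_Task 7 = 19+4 = 23
ES_Task 8 = max(EF_Task 2=14, EF_Task 4=35, EF_Task 5=32, EF_Task 6=25, EF_Task 7=23) = 35; EF_Task 8 = 35+5 = 40
Expected project duration μ = 40 weeks. Critical path: Task 1 → Task 3 → Task 4 → Task 8.

Variance along critical path = 5.444 + 2.778 + 7.111 + 2.778 = 18.111
σ = √18.111 = 4.256 weeks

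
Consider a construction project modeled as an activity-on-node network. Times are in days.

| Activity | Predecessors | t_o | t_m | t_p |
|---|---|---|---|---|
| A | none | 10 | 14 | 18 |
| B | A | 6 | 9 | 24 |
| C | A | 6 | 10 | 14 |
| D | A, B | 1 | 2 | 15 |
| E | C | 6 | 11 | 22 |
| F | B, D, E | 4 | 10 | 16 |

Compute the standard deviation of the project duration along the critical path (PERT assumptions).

te_A = (10 + 4·14 + 18)/6 = 84/6 = 14; σ²_A = ((18−10)/6)² = 1.778
te_B = (6 + 4·9 + 24)/6 = 66/6 = 11; σ²_B = ((24−6)/6)² = 9.000
te_C = (6 + 4·10 + 14)/6 = 60/6 = 10; σ²_C = ((14−6)/6)² = 1.778
te_D = (1 + 4·2 + 15)/6 = 24/6 = 4; σ²_D = ((15−1)/6)² = 5.444
te_E = (6 + 4·11 + 22)/6 = 72/6 = 12; σ²_E = ((22−6)/6)² = 7.111
te_F = (4 + 4·10 + 16)/6 = 60/6 = 10; σ²_F = ((16−4)/6)² = 4.000

Forward pass:
ES_A = 0; EF_A = 14
ES_B = 14; EF_B = 14+11 = 25
ES_C = 14; EF_C = 14+10 = 24
ES_D = max(EF_A=14, EF_B=25) = 25; EF_D = 25+4 = 29
ES_E = 24; EF_E = 24+12 = 36
ES_F = max(EF_B=25, EF_D=29, EF_E=36) = 36; EF_F = 36+10 = 46
Expected project duration μ = 46 days. Critical path: A → C → E → F.

Variance along critical path = 1.778 + 1.778 + 7.111 + 4.000 = 14.667
σ = √14.667 = 3.830 days

3.83 days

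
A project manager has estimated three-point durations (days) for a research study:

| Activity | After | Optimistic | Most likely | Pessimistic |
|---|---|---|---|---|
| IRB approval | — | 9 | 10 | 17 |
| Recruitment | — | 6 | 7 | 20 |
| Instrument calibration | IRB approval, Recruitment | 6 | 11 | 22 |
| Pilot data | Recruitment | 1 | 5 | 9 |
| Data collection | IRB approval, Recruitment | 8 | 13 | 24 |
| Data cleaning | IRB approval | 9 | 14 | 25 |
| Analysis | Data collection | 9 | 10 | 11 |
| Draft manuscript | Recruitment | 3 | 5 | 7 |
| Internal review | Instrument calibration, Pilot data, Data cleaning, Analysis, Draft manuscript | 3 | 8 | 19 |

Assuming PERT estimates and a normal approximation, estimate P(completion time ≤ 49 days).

0.894

te_IRB approval = (9 + 4·10 + 17)/6 = 66/6 = 11; σ²_IRB approval = ((17−9)/6)² = 1.778
te_Recruitment = (6 + 4·7 + 20)/6 = 54/6 = 9; σ²_Recruitment = ((20−6)/6)² = 5.444
te_Instrument calibration = (6 + 4·11 + 22)/6 = 72/6 = 12; σ²_Instrument calibration = ((22−6)/6)² = 7.111
te_Pilot data = (1 + 4·5 + 9)/6 = 30/6 = 5; σ²_Pilot data = ((9−1)/6)² = 1.778
te_Data collection = (8 + 4·13 + 24)/6 = 84/6 = 14; σ²_Data collection = ((24−8)/6)² = 7.111
te_Data cleaning = (9 + 4·14 + 25)/6 = 90/6 = 15; σ²_Data cleaning = ((25−9)/6)² = 7.111
te_Analysis = (9 + 4·10 + 11)/6 = 60/6 = 10; σ²_Analysis = ((11−9)/6)² = 0.111
te_Draft manuscript = (3 + 4·5 + 7)/6 = 30/6 = 5; σ²_Draft manuscript = ((7−3)/6)² = 0.444
te_Internal review = (3 + 4·8 + 19)/6 = 54/6 = 9; σ²_Internal review = ((19−3)/6)² = 7.111

Forward pass:
ES_IRB approval = 0; EF_IRB approval = 11
ES_Recruitment = 0; EF_Recruitment = 9
ES_Instrument calibration = max(EF_IRB approval=11, EF_Recruitment=9) = 11; EF_Instrument calibration = 11+12 = 23
ES_Pilot data = 9; EF_Pilot data = 9+5 = 14
ES_Data collection = max(EF_IRB approval=11, EF_Recruitment=9) = 11; EF_Data collection = 11+14 = 25
ES_Data cleaning = 11; EF_Data cleaning = 11+15 = 26
ES_Analysis = 25; EF_Analysis = 25+10 = 35
ES_Draft manuscript = 9; EF_Draft manuscript = 9+5 = 14
ES_Internal review = max(EF_Instrument calibration=23, EF_Pilot data=14, EF_Data cleaning=26, EF_Analysis=35, EF_Draft manuscript=14) = 35; EF_Internal review = 35+9 = 44
Expected project duration μ = 44 days. Critical path: IRB approval → Data collection → Analysis → Internal review.

Variance along critical path = 1.778 + 7.111 + 0.111 + 7.111 = 16.111; σ = √16.111 = 4.014 days.
Z = (49 − 44) / 4.014 = 1.246
P(T ≤ 49) = Φ(1.246) ≈ 0.894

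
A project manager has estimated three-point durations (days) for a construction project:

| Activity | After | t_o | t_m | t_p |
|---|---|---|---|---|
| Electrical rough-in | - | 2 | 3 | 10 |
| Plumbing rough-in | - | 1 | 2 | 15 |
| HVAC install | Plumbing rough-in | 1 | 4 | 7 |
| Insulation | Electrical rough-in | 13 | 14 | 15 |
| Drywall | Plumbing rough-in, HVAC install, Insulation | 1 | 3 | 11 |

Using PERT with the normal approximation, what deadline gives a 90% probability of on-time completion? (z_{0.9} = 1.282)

te_Electrical rough-in = (2 + 4·3 + 10)/6 = 24/6 = 4; σ²_Electrical rough-in = ((10−2)/6)² = 1.778
te_Plumbing rough-in = (1 + 4·2 + 15)/6 = 24/6 = 4; σ²_Plumbing rough-in = ((15−1)/6)² = 5.444
te_HVAC install = (1 + 4·4 + 7)/6 = 24/6 = 4; σ²_HVAC install = ((7−1)/6)² = 1.000
te_Insulation = (13 + 4·14 + 15)/6 = 84/6 = 14; σ²_Insulation = ((15−13)/6)² = 0.111
te_Drywall = (1 + 4·3 + 11)/6 = 24/6 = 4; σ²_Drywall = ((11−1)/6)² = 2.778

Forward pass:
ES_Electrical rough-in = 0; EF_Electrical rough-in = 4
ES_Plumbing rough-in = 0; EF_Plumbing rough-in = 4
ES_HVAC install = 4; EF_HVAC install = 4+4 = 8
ES_Insulation = 4; EF_Insulation = 4+14 = 18
ES_Drywall = max(EF_Plumbing rough-in=4, EF_HVAC install=8, EF_Insulation=18) = 18; EF_Drywall = 18+4 = 22
Expected project duration μ = 22 days. Critical path: Electrical rough-in → Insulation → Drywall.

Variance along critical path = 1.778 + 0.111 + 2.778 = 4.667; σ = 2.160 days.
D = μ + z·σ = 22 + 1.282·2.160 = 24.8 days

24.8 days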